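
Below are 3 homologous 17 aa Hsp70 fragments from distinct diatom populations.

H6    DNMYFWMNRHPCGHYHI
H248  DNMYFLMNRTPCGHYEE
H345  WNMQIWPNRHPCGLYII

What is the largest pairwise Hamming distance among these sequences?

9

Pairwise Hamming distances:
  H6 vs H248: 4
  H6 vs H345: 6
  H248 vs H345: 9
The largest is 9, between H248 and H345.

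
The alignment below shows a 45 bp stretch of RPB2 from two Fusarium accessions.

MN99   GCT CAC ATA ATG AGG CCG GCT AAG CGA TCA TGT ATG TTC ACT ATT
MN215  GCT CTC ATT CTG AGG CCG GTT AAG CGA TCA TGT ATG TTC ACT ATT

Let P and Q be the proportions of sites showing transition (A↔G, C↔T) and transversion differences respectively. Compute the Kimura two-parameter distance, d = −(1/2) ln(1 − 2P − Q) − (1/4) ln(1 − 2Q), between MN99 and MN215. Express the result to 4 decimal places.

The sequences differ at positions 5 (A/T, transversion), 9 (A/T, transversion), 10 (A/C, transversion), 20 (C/T, transition).
Of the 4 differences, 1 transition and 3 transversions over 45 sites: P = 1/45 = 0.022222, Q = 3/45 = 0.066667.
d = −0.5·ln(0.888889) − 0.25·ln(0.866666) = −0.5·(-0.117783) − 0.25·(-0.143102) = 0.0947.

0.0947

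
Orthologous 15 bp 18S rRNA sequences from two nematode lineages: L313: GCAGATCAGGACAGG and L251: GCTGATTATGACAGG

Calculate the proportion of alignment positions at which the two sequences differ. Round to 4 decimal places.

Mismatches occur at site 3 (A↔T), site 7 (C↔T), site 9 (G↔T).
There are 3 differences over 15 sites, so p = 3/15 = 0.2000.

0.2000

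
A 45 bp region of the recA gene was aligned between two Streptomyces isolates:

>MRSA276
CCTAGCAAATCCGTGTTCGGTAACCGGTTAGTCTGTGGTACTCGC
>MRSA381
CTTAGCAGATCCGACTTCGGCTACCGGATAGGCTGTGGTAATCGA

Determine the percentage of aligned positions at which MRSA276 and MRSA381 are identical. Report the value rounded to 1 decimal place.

Mismatches occur at site 2 (C↔T), site 8 (A↔G), site 14 (T↔A), site 15 (G↔C), site 21 (T↔C), site 22 (A↔T), site 28 (T↔A), site 32 (T↔G), site 41 (C↔A), site 45 (C↔A).
35 of the 45 sites match, so the percent identity is 35/45 × 100 = 77.8%.

77.8%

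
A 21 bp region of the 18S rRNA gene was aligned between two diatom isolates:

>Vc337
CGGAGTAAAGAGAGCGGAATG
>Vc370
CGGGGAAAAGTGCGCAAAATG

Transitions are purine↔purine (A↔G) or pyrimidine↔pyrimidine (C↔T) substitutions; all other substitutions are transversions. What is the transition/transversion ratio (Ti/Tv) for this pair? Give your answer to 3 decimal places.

1.000

The sequences differ at positions 4 (A/G, transition), 6 (T/A, transversion), 11 (A/T, transversion), 13 (A/C, transversion), 16 (G/A, transition), 17 (G/A, transition).
Of the 6 differences, 3 transitions and 3 transversions, so Ti/Tv = 3/3 = 1.000.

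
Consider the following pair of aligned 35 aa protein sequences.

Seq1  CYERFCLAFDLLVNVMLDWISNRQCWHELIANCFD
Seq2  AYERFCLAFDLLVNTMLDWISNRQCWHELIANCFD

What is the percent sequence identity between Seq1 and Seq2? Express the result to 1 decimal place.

The sequences differ at positions 1 (C/A), 15 (V/T).
33 of the 35 sites match, so the percent identity is 33/35 × 100 = 94.3%.

94.3%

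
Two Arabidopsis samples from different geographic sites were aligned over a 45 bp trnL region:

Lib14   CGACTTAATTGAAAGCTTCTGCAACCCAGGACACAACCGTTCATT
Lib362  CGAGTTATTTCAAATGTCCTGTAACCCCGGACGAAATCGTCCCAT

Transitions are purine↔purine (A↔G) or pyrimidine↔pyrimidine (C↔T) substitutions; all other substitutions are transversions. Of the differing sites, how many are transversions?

The sequences differ at positions 4 (C/G, transversion), 8 (A/T, transversion), 11 (G/C, transversion), 15 (G/T, transversion), 16 (C/G, transversion), 18 (T/C, transition), 22 (C/T, transition), 28 (A/C, transversion), 33 (A/G, transition), 34 (C/A, transversion), 37 (C/T, transition), 41 (T/C, transition), 43 (A/C, transversion), 44 (T/A, transversion).
Of the 14 differences, 5 transitions and 9 transversions, so the answer is 9.

9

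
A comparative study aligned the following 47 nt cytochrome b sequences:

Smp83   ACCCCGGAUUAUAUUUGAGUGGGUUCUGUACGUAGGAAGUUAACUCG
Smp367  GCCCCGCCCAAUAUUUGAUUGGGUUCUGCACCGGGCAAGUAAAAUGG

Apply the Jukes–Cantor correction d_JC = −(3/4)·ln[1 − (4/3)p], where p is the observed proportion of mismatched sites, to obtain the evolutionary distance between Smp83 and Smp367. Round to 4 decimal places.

0.3796

Differing sites — 1:A/G; 7:G/C; 8:A/C; 9:U/C; 10:U/A; 19:G/U; 29:U/C; 32:G/C; 33:U/G; 34:A/G; 36:G/C; 41:U/A; 44:C/A; 46:C/G.
p = 14/47 = 0.297872.
d = −0.75 · ln(1 − (4/3)·0.297872) = −0.75 · ln(0.602837) = −0.75 · (-0.506108) = 0.3796.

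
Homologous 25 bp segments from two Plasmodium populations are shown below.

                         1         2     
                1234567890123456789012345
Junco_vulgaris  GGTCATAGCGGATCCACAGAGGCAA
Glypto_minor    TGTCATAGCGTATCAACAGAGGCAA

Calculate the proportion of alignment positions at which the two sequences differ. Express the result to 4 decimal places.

0.1200

Mismatches occur at site 1 (G↔T), site 11 (G↔T), site 15 (C↔A).
There are 3 differences over 25 sites, so p = 3/25 = 0.1200.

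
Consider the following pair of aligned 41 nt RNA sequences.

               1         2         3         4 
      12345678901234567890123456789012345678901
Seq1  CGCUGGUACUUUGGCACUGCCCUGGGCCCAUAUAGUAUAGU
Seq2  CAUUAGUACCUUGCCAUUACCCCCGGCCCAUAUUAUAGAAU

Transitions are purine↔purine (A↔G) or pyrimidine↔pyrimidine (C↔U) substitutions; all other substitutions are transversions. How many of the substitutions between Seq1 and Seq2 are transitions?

9

Differing sites — 2:G/A (Ti); 3:C/U (Ti); 5:G/A (Ti); 10:U/C (Ti); 14:G/C (Tv); 17:C/U (Ti); 19:G/A (Ti); 23:U/C (Ti); 24:G/C (Tv); 34:A/U (Tv); 35:G/A (Ti); 38:U/G (Tv); 40:G/A (Ti).
Of the 13 differences, 9 transitions and 4 transversions, so the answer is 9.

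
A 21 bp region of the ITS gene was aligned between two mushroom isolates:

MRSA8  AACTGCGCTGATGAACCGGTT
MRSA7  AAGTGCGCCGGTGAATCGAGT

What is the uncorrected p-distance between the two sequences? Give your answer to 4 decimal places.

0.2857

The sequences differ at positions 3 (C/G), 9 (T/C), 11 (A/G), 16 (C/T), 19 (G/A), 20 (T/G).
There are 6 differences over 21 sites, so p = 6/21 = 0.2857.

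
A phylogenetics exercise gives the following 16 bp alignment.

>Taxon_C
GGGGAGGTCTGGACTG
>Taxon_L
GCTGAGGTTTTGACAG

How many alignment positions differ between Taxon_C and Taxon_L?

Differing sites — 2:G/C; 3:G/T; 9:C/T; 11:G/T; 15:T/A.
That gives 5 mismatches out of 16 aligned sites, so the Hamming distance is 5.

5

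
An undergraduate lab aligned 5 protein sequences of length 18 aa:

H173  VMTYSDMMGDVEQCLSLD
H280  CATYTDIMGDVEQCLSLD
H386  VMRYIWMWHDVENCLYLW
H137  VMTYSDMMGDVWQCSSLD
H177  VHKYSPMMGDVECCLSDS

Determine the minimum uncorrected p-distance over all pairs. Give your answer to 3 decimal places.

0.111

Pairwise Hamming distances:
  H173 vs H280: 4
  H173 vs H386: 8
  H173 vs H137: 2
  H173 vs H177: 6
  H280 vs H386: 11
  H280 vs H137: 6
  H280 vs H177: 9
  H386 vs H137: 10
  H386 vs H177: 10
  H137 vs H177: 8
The smallest is 2 mismatches, between H173 and H137; p = 2/18 = 0.111.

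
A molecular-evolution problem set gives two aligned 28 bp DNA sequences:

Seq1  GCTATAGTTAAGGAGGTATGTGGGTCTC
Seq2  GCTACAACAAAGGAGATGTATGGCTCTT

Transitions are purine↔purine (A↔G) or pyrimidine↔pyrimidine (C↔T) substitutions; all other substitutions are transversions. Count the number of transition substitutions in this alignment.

Mismatches occur at site 5 (T→C, transition), site 7 (G→A, transition), site 8 (T→C, transition), site 9 (T→A, transversion), site 16 (G→A, transition), site 18 (A→G, transition), site 20 (G→A, transition), site 24 (G→C, transversion), site 28 (C→T, transition).
Of the 9 differences, 7 transitions and 2 transversions, so the answer is 7.

7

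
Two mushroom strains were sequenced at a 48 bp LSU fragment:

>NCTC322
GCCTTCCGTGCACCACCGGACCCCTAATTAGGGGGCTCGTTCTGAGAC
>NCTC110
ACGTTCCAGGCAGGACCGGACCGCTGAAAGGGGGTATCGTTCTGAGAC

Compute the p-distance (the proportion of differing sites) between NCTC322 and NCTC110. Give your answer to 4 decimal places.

The sequences differ at positions 1 (G/A), 3 (C/G), 8 (G/A), 9 (T/G), 13 (C/G), 14 (C/G), 23 (C/G), 26 (A/G), 28 (T/A), 29 (T/A), 30 (A/G), 35 (G/T), 36 (C/A).
There are 13 differences over 48 sites, so p = 13/48 = 0.2708.

0.2708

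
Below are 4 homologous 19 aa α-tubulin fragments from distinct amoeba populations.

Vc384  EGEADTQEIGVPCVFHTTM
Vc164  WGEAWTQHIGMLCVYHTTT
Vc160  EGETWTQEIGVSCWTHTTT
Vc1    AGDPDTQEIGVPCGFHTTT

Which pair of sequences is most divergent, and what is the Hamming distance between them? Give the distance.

Pairwise Hamming distances:
  Vc384 vs Vc164: 7
  Vc384 vs Vc160: 6
  Vc384 vs Vc1: 5
  Vc164 vs Vc160: 7
  Vc164 vs Vc1: 9
  Vc160 vs Vc1: 7
The largest is 9, between Vc164 and Vc1.

9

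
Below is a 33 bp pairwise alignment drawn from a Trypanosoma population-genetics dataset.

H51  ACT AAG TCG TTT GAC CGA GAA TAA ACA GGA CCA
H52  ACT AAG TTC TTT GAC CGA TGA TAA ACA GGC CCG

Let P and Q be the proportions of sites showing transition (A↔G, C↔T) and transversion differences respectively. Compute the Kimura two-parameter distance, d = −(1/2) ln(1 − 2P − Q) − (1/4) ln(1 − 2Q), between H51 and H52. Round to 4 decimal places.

0.2094

Differing sites — 8:C/T (Ti); 9:G/C (Tv); 19:G/T (Tv); 20:A/G (Ti); 30:A/C (Tv); 33:A/G (Ti).
Of the 6 differences, 3 transitions and 3 transversions over 33 sites: P = 3/33 = 0.090909, Q = 3/33 = 0.090909.
d = −0.5·ln(0.727273) − 0.25·ln(0.818182) = −0.5·(-0.318453) − 0.25·(-0.200670) = 0.2094.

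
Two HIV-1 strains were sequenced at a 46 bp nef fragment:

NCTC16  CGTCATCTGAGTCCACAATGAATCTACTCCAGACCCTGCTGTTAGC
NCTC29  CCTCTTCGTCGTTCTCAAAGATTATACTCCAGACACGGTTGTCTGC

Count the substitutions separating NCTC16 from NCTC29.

Differing sites — 2:G/C; 5:A/T; 8:T/G; 9:G/T; 10:A/C; 13:C/T; 15:A/T; 19:T/A; 22:A/T; 24:C/A; 35:C/A; 37:T/G; 39:C/T; 43:T/C; 44:A/T.
That gives 15 mismatches out of 46 aligned sites, so the Hamming distance is 15.

15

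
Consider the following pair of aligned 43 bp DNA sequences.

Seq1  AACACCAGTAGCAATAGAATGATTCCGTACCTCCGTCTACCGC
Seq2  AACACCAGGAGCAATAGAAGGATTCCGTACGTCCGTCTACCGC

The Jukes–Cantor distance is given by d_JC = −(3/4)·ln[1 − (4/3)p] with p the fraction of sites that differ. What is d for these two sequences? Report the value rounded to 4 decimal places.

0.0732

Mismatches occur at site 9 (T↔G), site 20 (T↔G), site 31 (C↔G).
p = 3/43 = 0.069767.
d = −0.75 · ln(1 − (4/3)·0.069767) = −0.75 · ln(0.906977) = −0.75 · (-0.097638) = 0.0732.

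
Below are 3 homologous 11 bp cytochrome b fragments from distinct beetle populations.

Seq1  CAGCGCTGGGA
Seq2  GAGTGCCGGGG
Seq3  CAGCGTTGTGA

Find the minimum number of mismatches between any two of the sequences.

2

Pairwise Hamming distances:
  Seq1 vs Seq2: 4
  Seq1 vs Seq3: 2
  Seq2 vs Seq3: 6
The smallest is 2, between Seq1 and Seq3.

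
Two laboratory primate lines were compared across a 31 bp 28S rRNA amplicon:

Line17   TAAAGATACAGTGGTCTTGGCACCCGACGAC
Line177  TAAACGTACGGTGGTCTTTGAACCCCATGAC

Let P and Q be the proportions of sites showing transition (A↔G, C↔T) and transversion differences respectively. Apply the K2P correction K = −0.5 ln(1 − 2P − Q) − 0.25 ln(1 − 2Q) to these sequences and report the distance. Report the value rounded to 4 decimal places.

Differing sites — 5:G/C (Tv); 6:A/G (Ti); 10:A/G (Ti); 19:G/T (Tv); 21:C/A (Tv); 26:G/C (Tv); 28:C/T (Ti).
Of the 7 differences, 3 transitions and 4 transversions over 31 sites: P = 3/31 = 0.096774, Q = 4/31 = 0.129032.
d = −0.5·ln(0.677420) − 0.25·ln(0.741936) = −0.5·(-0.389464) − 0.25·(-0.298492) = 0.2694.

0.2694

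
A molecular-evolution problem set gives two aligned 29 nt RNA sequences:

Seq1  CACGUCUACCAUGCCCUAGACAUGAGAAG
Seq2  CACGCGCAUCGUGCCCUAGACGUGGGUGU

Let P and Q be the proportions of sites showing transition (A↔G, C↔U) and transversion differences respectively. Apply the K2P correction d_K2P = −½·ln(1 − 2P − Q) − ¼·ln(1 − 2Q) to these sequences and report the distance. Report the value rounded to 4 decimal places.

0.4991

The sequences differ at positions 5 (U/C, transition), 6 (C/G, transversion), 7 (U/C, transition), 9 (C/U, transition), 11 (A/G, transition), 22 (A/G, transition), 25 (A/G, transition), 27 (A/U, transversion), 28 (A/G, transition), 29 (G/U, transversion).
Of the 10 differences, 7 transitions and 3 transversions over 29 sites: P = 7/29 = 0.241379, Q = 3/29 = 0.103448.
d = −0.5·ln(0.413794) − 0.25·ln(0.793104) = −0.5·(-0.882387) − 0.25·(-0.231801) = 0.4991.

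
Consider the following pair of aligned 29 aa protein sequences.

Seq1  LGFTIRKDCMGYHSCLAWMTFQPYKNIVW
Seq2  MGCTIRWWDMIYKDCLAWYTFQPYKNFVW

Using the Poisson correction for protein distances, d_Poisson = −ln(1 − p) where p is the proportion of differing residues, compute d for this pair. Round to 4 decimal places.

0.4229

Differing sites — 1:L/M; 3:F/C; 7:K/W; 8:D/W; 9:C/D; 11:G/I; 13:H/K; 14:S/D; 19:M/Y; 27:I/F.
p = 10/29 = 0.344828.
d = −ln(1 − 0.344828) = −ln(0.655172) = 0.4229.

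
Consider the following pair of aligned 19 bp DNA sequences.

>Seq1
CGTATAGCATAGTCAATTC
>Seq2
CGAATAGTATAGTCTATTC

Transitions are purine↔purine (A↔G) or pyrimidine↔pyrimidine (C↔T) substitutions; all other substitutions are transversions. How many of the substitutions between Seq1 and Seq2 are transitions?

1

Differing sites — 3:T/A (Tv); 8:C/T (Ti); 15:A/T (Tv).
Of the 3 differences, 1 transition and 2 transversions, so the answer is 1.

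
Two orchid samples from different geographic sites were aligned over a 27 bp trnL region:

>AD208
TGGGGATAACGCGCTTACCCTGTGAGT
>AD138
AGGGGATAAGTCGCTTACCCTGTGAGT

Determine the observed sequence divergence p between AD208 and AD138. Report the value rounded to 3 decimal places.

Differing sites — 1:T/A; 10:C/G; 11:G/T.
There are 3 differences over 27 sites, so p = 3/27 = 0.111.

0.111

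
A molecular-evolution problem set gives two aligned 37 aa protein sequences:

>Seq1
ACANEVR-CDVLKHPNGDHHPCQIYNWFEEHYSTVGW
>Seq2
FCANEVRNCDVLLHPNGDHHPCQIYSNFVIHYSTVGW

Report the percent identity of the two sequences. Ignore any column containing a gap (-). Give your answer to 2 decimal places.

Excluding the 1 gap column leaves 36 comparable sites.
Differing sites — 1:A/F; 13:K/L; 26:N/S; 27:W/N; 29:E/V; 30:E/I.
30 of the 36 comparable sites match, so the percent identity is 30/36 × 100 = 83.33%.

83.33%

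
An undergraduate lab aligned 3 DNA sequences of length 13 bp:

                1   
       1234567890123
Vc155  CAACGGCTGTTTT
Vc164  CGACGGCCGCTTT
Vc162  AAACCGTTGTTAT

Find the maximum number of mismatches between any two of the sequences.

7

Pairwise Hamming distances:
  Vc155 vs Vc164: 3
  Vc155 vs Vc162: 4
  Vc164 vs Vc162: 7
The largest is 7, between Vc164 and Vc162.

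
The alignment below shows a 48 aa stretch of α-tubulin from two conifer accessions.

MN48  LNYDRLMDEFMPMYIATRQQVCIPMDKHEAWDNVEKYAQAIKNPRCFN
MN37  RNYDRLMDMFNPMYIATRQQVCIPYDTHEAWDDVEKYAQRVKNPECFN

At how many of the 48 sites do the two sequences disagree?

9

Differing sites — 1:L/R; 9:E/M; 11:M/N; 25:M/Y; 27:K/T; 33:N/D; 40:A/R; 41:I/V; 45:R/E.
That gives 9 mismatches out of 48 aligned sites, so the Hamming distance is 9.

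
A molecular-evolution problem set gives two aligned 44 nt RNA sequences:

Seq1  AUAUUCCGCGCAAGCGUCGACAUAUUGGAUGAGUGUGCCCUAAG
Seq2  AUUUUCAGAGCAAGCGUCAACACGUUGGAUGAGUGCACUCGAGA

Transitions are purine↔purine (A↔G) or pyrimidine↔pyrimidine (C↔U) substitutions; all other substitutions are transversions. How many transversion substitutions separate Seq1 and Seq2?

4

Mismatches occur at site 3 (A↔U, transversion), site 7 (C↔A, transversion), site 9 (C↔A, transversion), site 19 (G↔A, transition), site 23 (U↔C, transition), site 24 (A↔G, transition), site 36 (U↔C, transition), site 37 (G↔A, transition), site 39 (C↔U, transition), site 41 (U↔G, transversion), site 43 (A↔G, transition), site 44 (G↔A, transition).
Of the 12 differences, 8 transitions and 4 transversions, so the answer is 4.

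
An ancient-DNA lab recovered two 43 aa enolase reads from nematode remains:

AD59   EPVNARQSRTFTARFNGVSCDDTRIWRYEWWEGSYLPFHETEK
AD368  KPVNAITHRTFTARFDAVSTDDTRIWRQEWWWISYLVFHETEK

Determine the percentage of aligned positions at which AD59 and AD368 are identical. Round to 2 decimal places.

The sequences differ at positions 1 (E/K), 6 (R/I), 7 (Q/T), 8 (S/H), 16 (N/D), 17 (G/A), 20 (C/T), 28 (Y/Q), 32 (E/W), 33 (G/I), 37 (P/V).
32 of the 43 sites match, so the percent identity is 32/43 × 100 = 74.42%.

74.42%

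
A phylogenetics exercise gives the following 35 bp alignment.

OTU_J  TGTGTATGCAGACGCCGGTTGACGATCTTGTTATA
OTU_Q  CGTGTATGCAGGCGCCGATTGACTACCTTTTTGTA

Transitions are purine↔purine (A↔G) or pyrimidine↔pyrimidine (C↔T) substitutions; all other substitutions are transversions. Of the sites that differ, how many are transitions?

Mismatches occur at site 1 (T↔C, transition), site 12 (A↔G, transition), site 18 (G↔A, transition), site 24 (G↔T, transversion), site 26 (T↔C, transition), site 30 (G↔T, transversion), site 33 (A↔G, transition).
Of the 7 differences, 5 transitions and 2 transversions, so the answer is 5.

5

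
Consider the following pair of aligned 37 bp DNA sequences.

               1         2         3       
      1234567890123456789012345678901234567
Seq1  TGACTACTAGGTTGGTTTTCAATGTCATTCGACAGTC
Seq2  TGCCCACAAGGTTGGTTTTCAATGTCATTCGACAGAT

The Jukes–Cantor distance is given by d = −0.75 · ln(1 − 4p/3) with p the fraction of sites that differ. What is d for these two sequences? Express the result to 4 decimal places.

The sequences differ at positions 3 (A/C), 5 (T/C), 8 (T/A), 36 (T/A), 37 (C/T).
p = 5/37 = 0.135135.
d = −0.75 · ln(1 − (4/3)·0.135135) = −0.75 · ln(0.819820) = −0.75 · (-0.198670) = 0.1490.

0.1490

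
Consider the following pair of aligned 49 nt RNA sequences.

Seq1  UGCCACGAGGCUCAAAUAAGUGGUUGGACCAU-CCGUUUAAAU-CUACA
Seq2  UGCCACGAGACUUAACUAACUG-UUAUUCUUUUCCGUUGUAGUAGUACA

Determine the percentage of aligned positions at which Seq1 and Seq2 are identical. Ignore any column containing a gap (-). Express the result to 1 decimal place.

71.7%

Excluding the 3 gap columns leaves 46 comparable sites.
Differing sites — 10:G/A; 13:C/U; 16:A/C; 20:G/C; 26:G/A; 27:G/U; 28:A/U; 30:C/U; 31:A/U; 39:U/G; 40:A/U; 42:A/G; 45:C/G.
33 of the 46 comparable sites match, so the percent identity is 33/46 × 100 = 71.7%.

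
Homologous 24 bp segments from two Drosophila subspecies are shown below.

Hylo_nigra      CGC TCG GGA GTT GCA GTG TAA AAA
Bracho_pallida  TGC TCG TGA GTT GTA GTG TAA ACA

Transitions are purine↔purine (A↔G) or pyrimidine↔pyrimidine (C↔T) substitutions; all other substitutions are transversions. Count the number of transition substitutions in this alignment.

2

The sequences differ at positions 1 (C/T, transition), 7 (G/T, transversion), 14 (C/T, transition), 23 (A/C, transversion).
Of the 4 differences, 2 transitions and 2 transversions, so the answer is 2.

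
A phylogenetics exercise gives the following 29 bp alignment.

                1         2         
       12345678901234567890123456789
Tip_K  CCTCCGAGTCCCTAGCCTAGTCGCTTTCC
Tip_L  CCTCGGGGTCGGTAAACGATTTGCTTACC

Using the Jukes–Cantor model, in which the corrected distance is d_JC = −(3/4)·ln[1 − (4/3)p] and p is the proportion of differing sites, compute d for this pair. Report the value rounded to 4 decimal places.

0.4618

The sequences differ at positions 5 (C/G), 7 (A/G), 11 (C/G), 12 (C/G), 15 (G/A), 16 (C/A), 18 (T/G), 20 (G/T), 22 (C/T), 27 (T/A).
p = 10/29 = 0.344828.
d = −0.75 · ln(1 − (4/3)·0.344828) = −0.75 · ln(0.540229) = −0.75 · (-0.615762) = 0.4618.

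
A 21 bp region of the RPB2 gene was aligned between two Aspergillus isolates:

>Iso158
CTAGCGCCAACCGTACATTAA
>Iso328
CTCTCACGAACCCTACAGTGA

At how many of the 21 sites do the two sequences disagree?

7

The sequences differ at positions 3 (A/C), 4 (G/T), 6 (G/A), 8 (C/G), 13 (G/C), 18 (T/G), 20 (A/G).
That gives 7 mismatches out of 21 aligned sites, so the Hamming distance is 7.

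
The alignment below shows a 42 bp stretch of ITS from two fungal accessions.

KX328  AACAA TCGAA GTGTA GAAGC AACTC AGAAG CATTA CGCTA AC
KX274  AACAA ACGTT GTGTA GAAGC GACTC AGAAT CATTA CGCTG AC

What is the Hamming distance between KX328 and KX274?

Differing sites — 6:T/A; 9:A/T; 10:A/T; 21:A/G; 30:G/T; 40:A/G.
That gives 6 mismatches out of 42 aligned sites, so the Hamming distance is 6.

6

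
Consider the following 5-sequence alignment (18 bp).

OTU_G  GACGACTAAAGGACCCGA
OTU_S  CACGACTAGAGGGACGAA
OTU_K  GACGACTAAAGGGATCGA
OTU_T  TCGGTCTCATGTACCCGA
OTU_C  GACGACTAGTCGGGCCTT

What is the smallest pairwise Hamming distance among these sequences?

3

Pairwise Hamming distances:
  OTU_G vs OTU_S: 6
  OTU_G vs OTU_K: 3
  OTU_G vs OTU_T: 7
  OTU_G vs OTU_C: 7
  OTU_S vs OTU_K: 5
  OTU_S vs OTU_T: 12
  OTU_S vs OTU_C: 7
  OTU_K vs OTU_T: 10
  OTU_K vs OTU_C: 7
  OTU_T vs OTU_C: 12
The smallest is 3, between OTU_G and OTU_K.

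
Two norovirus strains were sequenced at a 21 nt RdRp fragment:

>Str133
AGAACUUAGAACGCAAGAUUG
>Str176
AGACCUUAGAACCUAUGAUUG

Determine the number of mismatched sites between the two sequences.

4

Mismatches occur at site 4 (A→C), site 13 (G→C), site 14 (C→U), site 16 (A→U).
That gives 4 mismatches out of 21 aligned sites, so the Hamming distance is 4.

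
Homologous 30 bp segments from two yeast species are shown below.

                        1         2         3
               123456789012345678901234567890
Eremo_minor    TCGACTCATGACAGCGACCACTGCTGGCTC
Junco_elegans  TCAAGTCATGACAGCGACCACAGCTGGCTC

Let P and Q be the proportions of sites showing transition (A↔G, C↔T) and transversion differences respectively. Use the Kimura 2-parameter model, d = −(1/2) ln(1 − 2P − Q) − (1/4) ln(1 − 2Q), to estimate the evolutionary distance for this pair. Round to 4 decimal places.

Differing sites — 3:G/A (Ti); 5:C/G (Tv); 22:T/A (Tv).
Of the 3 differences, 1 transition and 2 transversions over 30 sites: P = 1/30 = 0.033333, Q = 2/30 = 0.066667.
d = −0.5·ln(0.866667) − 0.25·ln(0.866666) = −0.5·(-0.143100) − 0.25·(-0.143102) = 0.1073.

0.1073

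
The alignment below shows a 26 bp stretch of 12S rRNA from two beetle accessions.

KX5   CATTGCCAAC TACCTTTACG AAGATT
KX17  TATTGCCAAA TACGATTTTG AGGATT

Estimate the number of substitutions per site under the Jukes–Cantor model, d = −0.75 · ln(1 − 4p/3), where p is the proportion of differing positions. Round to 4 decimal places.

0.3335

The sequences differ at positions 1 (C/T), 10 (C/A), 14 (C/G), 15 (T/A), 18 (A/T), 19 (C/T), 22 (A/G).
p = 7/26 = 0.269231.
d = −0.75 · ln(1 − (4/3)·0.269231) = −0.75 · ln(0.641025) = −0.75 · (-0.444687) = 0.3335.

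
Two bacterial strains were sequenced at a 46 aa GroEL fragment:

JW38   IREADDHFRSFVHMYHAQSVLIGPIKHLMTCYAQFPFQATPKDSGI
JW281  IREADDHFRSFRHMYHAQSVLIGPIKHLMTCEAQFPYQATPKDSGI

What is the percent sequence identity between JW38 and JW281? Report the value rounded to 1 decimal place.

93.5%

The sequences differ at positions 12 (V/R), 32 (Y/E), 37 (F/Y).
43 of the 46 sites match, so the percent identity is 43/46 × 100 = 93.5%.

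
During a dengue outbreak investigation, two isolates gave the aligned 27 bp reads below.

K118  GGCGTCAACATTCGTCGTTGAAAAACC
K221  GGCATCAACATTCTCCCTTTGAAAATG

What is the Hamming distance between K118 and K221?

Differing sites — 4:G/A; 14:G/T; 15:T/C; 17:G/C; 20:G/T; 21:A/G; 26:C/T; 27:C/G.
That gives 8 mismatches out of 27 aligned sites, so the Hamming distance is 8.

8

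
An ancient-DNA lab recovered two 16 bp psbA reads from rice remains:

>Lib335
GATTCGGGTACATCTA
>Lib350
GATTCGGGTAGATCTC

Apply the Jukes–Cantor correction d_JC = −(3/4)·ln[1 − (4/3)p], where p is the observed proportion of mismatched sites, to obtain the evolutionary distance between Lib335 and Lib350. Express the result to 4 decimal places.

0.1367

Differing sites — 11:C/G; 16:A/C.
p = 2/16 = 0.125000.
d = −0.75 · ln(1 − (4/3)·0.125000) = −0.75 · ln(0.833333) = −0.75 · (-0.182322) = 0.1367.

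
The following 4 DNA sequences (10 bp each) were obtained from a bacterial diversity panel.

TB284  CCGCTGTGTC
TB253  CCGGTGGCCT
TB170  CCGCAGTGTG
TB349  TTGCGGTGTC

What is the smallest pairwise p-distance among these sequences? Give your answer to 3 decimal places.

0.200

Pairwise Hamming distances:
  TB284 vs TB253: 5
  TB284 vs TB170: 2
  TB284 vs TB349: 3
  TB253 vs TB170: 6
  TB253 vs TB349: 8
  TB170 vs TB349: 4
The smallest is 2 mismatches, between TB284 and TB170; p = 2/10 = 0.200.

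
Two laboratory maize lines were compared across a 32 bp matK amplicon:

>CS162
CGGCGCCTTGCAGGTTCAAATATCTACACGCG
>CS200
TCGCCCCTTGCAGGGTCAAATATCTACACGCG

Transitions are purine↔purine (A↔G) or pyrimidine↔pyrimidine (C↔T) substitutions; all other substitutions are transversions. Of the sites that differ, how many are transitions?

1

Differing sites — 1:C/T (Ti); 2:G/C (Tv); 5:G/C (Tv); 15:T/G (Tv).
Of the 4 differences, 1 transition and 3 transversions, so the answer is 1.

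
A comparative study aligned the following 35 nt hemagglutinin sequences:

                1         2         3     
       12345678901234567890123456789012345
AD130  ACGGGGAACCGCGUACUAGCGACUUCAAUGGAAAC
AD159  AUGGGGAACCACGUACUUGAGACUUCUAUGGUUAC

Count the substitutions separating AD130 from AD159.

Mismatches occur at site 2 (C/U), site 11 (G/A), site 18 (A/U), site 20 (C/A), site 27 (A/U), site 32 (A/U), site 33 (A/U).
That gives 7 mismatches out of 35 aligned sites, so the Hamming distance is 7.

7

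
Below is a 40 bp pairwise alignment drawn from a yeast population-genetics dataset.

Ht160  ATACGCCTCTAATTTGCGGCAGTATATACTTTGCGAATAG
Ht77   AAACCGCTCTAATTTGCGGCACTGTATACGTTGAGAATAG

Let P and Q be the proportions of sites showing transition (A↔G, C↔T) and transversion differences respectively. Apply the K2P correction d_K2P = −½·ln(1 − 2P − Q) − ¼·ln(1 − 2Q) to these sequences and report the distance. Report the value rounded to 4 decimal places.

0.2007

The sequences differ at positions 2 (T/A, transversion), 5 (G/C, transversion), 6 (C/G, transversion), 22 (G/C, transversion), 24 (A/G, transition), 30 (T/G, transversion), 34 (C/A, transversion).
Of the 7 differences, 1 transition and 6 transversions over 40 sites: P = 1/40 = 0.025000, Q = 6/40 = 0.150000.
d = −0.5·ln(0.800000) − 0.25·ln(0.700000) = −0.5·(-0.223144) − 0.25·(-0.356675) = 0.2007.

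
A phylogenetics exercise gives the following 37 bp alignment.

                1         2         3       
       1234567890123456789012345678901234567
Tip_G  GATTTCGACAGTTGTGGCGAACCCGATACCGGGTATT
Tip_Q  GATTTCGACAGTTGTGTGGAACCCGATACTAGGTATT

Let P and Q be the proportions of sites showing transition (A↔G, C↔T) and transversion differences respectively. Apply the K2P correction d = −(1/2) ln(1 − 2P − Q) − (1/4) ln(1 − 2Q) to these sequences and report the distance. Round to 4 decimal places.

Mismatches occur at site 17 (G/T, transversion), site 18 (C/G, transversion), site 30 (C/T, transition), site 31 (G/A, transition).
Of the 4 differences, 2 transitions and 2 transversions over 37 sites: P = 2/37 = 0.054054, Q = 2/37 = 0.054054.
d = −0.5·ln(0.837838) − 0.25·ln(0.891892) = −0.5·(-0.176931) − 0.25·(-0.114410) = 0.1171.

0.1171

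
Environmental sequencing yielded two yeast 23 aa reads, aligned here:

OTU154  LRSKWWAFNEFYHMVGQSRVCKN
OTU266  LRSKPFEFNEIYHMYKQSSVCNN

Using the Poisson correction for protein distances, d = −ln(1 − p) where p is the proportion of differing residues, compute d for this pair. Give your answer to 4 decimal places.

The sequences differ at positions 5 (W/P), 6 (W/F), 7 (A/E), 11 (F/I), 15 (V/Y), 16 (G/K), 19 (R/S), 22 (K/N).
p = 8/23 = 0.347826.
d = −ln(1 − 0.347826) = −ln(0.652174) = 0.4274.

0.4274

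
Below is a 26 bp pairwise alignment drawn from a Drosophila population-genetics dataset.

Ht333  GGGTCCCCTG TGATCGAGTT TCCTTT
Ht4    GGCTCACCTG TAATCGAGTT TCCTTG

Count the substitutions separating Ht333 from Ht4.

Differing sites — 3:G/C; 6:C/A; 12:G/A; 26:T/G.
That gives 4 mismatches out of 26 aligned sites, so the Hamming distance is 4.

4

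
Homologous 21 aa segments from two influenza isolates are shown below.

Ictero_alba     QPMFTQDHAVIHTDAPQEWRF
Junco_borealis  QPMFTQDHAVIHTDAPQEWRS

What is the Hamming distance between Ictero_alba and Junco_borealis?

The sequences differ at position 21 (F/S).
That gives 1 mismatch out of 21 aligned sites, so the Hamming distance is 1.

1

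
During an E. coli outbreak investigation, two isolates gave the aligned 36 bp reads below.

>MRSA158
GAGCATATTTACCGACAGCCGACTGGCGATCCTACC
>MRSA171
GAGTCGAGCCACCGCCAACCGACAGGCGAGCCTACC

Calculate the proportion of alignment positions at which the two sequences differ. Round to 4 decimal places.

The sequences differ at positions 4 (C/T), 5 (A/C), 6 (T/G), 8 (T/G), 9 (T/C), 10 (T/C), 15 (A/C), 18 (G/A), 24 (T/A), 30 (T/G).
There are 10 differences over 36 sites, so p = 10/36 = 0.2778.

0.2778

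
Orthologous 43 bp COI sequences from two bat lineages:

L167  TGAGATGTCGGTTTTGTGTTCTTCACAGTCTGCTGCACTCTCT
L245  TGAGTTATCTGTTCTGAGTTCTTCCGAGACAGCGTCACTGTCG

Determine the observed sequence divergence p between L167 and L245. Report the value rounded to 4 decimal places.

Mismatches occur at site 5 (A→T), site 7 (G→A), site 10 (G→T), site 14 (T→C), site 17 (T→A), site 25 (A→C), site 26 (C→G), site 29 (T→A), site 31 (T→A), site 34 (T→G), site 35 (G→T), site 40 (C→G), site 43 (T→G).
There are 13 differences over 43 sites, so p = 13/43 = 0.3023.

0.3023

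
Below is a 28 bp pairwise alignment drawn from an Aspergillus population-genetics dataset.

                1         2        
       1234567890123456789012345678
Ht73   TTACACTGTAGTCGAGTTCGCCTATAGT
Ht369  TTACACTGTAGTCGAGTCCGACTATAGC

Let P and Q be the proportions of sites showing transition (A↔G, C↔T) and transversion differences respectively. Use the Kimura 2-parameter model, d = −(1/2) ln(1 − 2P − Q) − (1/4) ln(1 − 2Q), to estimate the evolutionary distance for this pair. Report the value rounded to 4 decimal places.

0.1169

Differing sites — 18:T/C (Ti); 21:C/A (Tv); 28:T/C (Ti).
Of the 3 differences, 2 transitions and 1 transversion over 28 sites: P = 2/28 = 0.071429, Q = 1/28 = 0.035714.
d = −0.5·ln(0.821428) − 0.25·ln(0.928572) = −0.5·(-0.196711) − 0.25·(-0.074107) = 0.1169.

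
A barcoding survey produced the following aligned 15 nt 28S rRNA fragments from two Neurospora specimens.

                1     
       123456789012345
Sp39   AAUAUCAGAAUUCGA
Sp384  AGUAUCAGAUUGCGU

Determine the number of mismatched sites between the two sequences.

4

Mismatches occur at site 2 (A/G), site 10 (A/U), site 12 (U/G), site 15 (A/U).
That gives 4 mismatches out of 15 aligned sites, so the Hamming distance is 4.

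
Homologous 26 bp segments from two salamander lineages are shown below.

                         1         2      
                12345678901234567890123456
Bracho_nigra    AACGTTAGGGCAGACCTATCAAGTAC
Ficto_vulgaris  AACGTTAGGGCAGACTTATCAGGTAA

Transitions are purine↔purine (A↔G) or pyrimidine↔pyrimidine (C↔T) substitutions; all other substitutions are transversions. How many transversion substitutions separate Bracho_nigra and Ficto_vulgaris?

1

Mismatches occur at site 16 (C↔T, transition), site 22 (A↔G, transition), site 26 (C↔A, transversion).
Of the 3 differences, 2 transitions and 1 transversion, so the answer is 1.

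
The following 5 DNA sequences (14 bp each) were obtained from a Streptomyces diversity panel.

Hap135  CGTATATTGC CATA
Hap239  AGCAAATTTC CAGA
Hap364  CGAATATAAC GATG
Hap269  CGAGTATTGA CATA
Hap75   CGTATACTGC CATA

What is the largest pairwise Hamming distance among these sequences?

8

Pairwise Hamming distances:
  Hap135 vs Hap239: 5
  Hap135 vs Hap364: 5
  Hap135 vs Hap269: 3
  Hap135 vs Hap75: 1
  Hap239 vs Hap364: 8
  Hap239 vs Hap269: 7
  Hap239 vs Hap75: 6
  Hap364 vs Hap269: 6
  Hap364 vs Hap75: 6
  Hap269 vs Hap75: 4
The largest is 8, between Hap239 and Hap364.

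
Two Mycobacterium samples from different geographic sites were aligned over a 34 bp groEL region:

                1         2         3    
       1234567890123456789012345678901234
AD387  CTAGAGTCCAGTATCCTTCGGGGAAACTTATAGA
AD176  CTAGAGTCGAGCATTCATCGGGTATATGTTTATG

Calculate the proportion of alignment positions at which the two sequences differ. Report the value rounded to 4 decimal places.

0.3235

Differing sites — 9:C/G; 12:T/C; 15:C/T; 17:T/A; 23:G/T; 25:A/T; 27:C/T; 28:T/G; 30:A/T; 33:G/T; 34:A/G.
There are 11 differences over 34 sites, so p = 11/34 = 0.3235.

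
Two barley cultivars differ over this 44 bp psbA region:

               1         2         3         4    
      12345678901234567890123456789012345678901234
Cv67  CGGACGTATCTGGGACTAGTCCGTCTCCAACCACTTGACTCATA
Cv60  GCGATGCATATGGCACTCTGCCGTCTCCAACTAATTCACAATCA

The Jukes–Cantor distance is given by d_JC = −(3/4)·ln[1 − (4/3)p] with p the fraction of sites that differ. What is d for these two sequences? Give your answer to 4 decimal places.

Mismatches occur at site 1 (C↔G), site 2 (G↔C), site 5 (C↔T), site 7 (T↔C), site 10 (C↔A), site 14 (G↔C), site 18 (A↔C), site 19 (G↔T), site 20 (T↔G), site 32 (C↔T), site 34 (C↔A), site 37 (G↔C), site 40 (T↔A), site 41 (C↔A), site 42 (A↔T), site 43 (T↔C).
p = 16/44 = 0.363636.
d = −0.75 · ln(1 − (4/3)·0.363636) = −0.75 · ln(0.515152) = −0.75 · (-0.663293) = 0.4975.

0.4975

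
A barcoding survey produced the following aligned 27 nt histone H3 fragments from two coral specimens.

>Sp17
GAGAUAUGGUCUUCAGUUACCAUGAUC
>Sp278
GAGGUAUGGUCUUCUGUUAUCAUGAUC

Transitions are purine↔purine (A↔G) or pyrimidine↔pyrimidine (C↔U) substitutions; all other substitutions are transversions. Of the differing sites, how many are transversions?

Differing sites — 4:A/G (Ti); 15:A/U (Tv); 20:C/U (Ti).
Of the 3 differences, 2 transitions and 1 transversion, so the answer is 1.

1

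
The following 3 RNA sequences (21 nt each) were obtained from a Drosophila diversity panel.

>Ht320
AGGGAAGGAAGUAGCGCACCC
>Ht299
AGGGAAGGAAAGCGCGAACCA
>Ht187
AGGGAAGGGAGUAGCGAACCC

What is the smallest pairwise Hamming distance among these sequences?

2

Pairwise Hamming distances:
  Ht320 vs Ht299: 5
  Ht320 vs Ht187: 2
  Ht299 vs Ht187: 5
The smallest is 2, between Ht320 and Ht187.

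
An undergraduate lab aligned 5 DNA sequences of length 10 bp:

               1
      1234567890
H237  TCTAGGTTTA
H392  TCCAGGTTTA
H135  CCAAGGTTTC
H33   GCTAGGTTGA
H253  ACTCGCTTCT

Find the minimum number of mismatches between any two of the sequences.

1

Pairwise Hamming distances:
  H237 vs H392: 1
  H237 vs H135: 3
  H237 vs H33: 2
  H237 vs H253: 5
  H392 vs H135: 3
  H392 vs H33: 3
  H392 vs H253: 6
  H135 vs H33: 4
  H135 vs H253: 6
  H33 vs H253: 5
The smallest is 1, between H237 and H392.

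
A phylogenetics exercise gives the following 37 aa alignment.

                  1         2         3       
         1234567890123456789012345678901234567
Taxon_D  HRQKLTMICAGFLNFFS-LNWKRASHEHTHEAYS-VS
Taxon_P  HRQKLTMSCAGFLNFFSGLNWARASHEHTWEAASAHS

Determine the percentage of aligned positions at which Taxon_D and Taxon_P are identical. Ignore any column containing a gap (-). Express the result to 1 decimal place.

Excluding the 2 gap columns leaves 35 comparable sites.
Differing sites — 8:I/S; 22:K/A; 30:H/W; 33:Y/A; 36:V/H.
30 of the 35 comparable sites match, so the percent identity is 30/35 × 100 = 85.7%.

85.7%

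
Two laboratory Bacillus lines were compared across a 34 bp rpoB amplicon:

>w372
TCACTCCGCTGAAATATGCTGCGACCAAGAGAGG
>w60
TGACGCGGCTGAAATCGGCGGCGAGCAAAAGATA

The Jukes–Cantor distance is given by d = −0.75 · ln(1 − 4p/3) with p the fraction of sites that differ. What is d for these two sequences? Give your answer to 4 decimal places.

Differing sites — 2:C/G; 5:T/G; 7:C/G; 16:A/C; 17:T/G; 20:T/G; 25:C/G; 29:G/A; 33:G/T; 34:G/A.
p = 10/34 = 0.294118.
d = −0.75 · ln(1 − (4/3)·0.294118) = −0.75 · ln(0.607843) = −0.75 · (-0.497839) = 0.3734.

0.3734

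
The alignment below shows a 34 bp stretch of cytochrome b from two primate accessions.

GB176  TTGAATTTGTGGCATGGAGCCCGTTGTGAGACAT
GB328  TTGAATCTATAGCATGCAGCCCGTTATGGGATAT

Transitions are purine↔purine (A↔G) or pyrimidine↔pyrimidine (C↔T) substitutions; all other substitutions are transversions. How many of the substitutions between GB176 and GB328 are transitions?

Mismatches occur at site 7 (T→C, transition), site 9 (G→A, transition), site 11 (G→A, transition), site 17 (G→C, transversion), site 26 (G→A, transition), site 29 (A→G, transition), site 32 (C→T, transition).
Of the 7 differences, 6 transitions and 1 transversion, so the answer is 6.

6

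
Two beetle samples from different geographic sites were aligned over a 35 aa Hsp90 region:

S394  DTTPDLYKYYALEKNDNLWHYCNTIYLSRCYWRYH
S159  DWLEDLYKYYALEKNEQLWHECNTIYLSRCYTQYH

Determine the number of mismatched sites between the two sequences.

8

Differing sites — 2:T/W; 3:T/L; 4:P/E; 16:D/E; 17:N/Q; 21:Y/E; 32:W/T; 33:R/Q.
That gives 8 mismatches out of 35 aligned sites, so the Hamming distance is 8.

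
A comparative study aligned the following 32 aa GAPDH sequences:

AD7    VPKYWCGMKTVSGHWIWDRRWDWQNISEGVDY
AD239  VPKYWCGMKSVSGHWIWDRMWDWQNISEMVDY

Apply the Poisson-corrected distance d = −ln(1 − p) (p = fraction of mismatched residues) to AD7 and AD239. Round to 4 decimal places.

Mismatches occur at site 10 (T→S), site 20 (R→M), site 29 (G→M).
p = 3/32 = 0.093750.
d = −ln(1 − 0.093750) = −ln(0.906250) = 0.0984.

0.0984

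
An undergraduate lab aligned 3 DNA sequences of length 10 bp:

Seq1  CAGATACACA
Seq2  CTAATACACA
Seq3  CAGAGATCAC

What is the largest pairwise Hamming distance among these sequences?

Pairwise Hamming distances:
  Seq1 vs Seq2: 2
  Seq1 vs Seq3: 5
  Seq2 vs Seq3: 7
The largest is 7, between Seq2 and Seq3.

7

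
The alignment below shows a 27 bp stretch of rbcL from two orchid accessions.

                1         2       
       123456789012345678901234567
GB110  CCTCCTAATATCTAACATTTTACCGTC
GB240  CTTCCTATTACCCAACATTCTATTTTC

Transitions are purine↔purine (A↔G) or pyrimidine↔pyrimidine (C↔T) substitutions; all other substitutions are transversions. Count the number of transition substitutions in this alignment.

6

Mismatches occur at site 2 (C/T, transition), site 8 (A/T, transversion), site 11 (T/C, transition), site 13 (T/C, transition), site 20 (T/C, transition), site 23 (C/T, transition), site 24 (C/T, transition), site 25 (G/T, transversion).
Of the 8 differences, 6 transitions and 2 transversions, so the answer is 6.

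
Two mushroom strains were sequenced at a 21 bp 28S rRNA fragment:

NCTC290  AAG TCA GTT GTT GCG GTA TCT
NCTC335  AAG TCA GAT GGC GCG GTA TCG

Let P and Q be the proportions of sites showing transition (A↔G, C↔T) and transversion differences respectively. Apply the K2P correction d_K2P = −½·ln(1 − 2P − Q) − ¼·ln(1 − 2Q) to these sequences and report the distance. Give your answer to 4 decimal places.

Mismatches occur at site 8 (T↔A, transversion), site 11 (T↔G, transversion), site 12 (T↔C, transition), site 21 (T↔G, transversion).
Of the 4 differences, 1 transition and 3 transversions over 21 sites: P = 1/21 = 0.047619, Q = 3/21 = 0.142857.
d = −0.5·ln(0.761905) − 0.25·ln(0.714286) = −0.5·(-0.271933) − 0.25·(-0.336472) = 0.2201.

0.2201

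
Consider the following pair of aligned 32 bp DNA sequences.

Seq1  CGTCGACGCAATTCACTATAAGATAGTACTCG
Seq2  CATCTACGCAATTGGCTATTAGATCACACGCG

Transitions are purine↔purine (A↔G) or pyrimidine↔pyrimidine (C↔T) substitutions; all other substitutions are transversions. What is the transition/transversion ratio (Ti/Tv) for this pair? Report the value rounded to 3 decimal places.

The sequences differ at positions 2 (G/A, transition), 5 (G/T, transversion), 14 (C/G, transversion), 15 (A/G, transition), 20 (A/T, transversion), 25 (A/C, transversion), 26 (G/A, transition), 27 (T/C, transition), 30 (T/G, transversion).
Of the 9 differences, 4 transitions and 5 transversions, so Ti/Tv = 4/5 = 0.800.

0.800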